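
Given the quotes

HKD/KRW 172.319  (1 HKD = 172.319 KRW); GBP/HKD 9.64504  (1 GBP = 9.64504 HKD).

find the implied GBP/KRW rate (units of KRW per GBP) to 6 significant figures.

1 GBP × 9.64504 = 9.64504 HKD
9.64504 HKD × 172.319 = 1662.02 KRW

GBP/KRW = 1662.02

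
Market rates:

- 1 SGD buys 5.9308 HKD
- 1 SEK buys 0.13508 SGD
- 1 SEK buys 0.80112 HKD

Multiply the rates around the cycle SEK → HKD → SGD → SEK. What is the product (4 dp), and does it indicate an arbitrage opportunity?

1.0000 (no arbitrage)

Around SEK → HKD → SGD → SEK: 1 × 0.80112 ÷ 5.9308 ÷ 0.13508 = 0.999984
Product ≈ 1 (deviation 0.002%, within rounding noise).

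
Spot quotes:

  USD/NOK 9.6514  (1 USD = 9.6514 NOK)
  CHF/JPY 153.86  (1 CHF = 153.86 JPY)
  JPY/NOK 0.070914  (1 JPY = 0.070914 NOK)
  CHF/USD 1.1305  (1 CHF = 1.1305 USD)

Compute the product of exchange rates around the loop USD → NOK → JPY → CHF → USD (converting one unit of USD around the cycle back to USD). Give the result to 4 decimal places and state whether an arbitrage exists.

Around USD → NOK → JPY → CHF → USD: 1 × 9.6514 ÷ 0.070914 ÷ 153.86 × 1.1305 = 1.000007
Product ≈ 1 (deviation 0.001%, within rounding noise).

1.0000 (no arbitrage)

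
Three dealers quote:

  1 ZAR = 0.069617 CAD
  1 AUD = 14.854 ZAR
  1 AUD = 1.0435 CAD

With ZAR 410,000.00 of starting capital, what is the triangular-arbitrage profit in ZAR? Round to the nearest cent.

Profitable loop is ZAR → AUD → CAD → ZAR:
ZAR 410,000.00 ÷ 14.854 = AUD 27,601.99
AUD 27,601.99 × 1.0435 = CAD 28,802.68
CAD 28,802.68 ÷ 0.069617 = ZAR 413,730.55
Profit = ZAR 413,730.55 − ZAR 410,000.00

Profit: ZAR 3,730.55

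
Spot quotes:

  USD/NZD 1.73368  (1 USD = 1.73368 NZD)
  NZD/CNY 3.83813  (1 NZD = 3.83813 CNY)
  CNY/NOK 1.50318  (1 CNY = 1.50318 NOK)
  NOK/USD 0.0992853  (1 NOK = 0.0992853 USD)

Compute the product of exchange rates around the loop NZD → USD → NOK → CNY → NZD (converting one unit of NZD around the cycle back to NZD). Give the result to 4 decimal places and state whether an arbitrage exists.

1.0070 (arbitrage exists)

Around NZD → USD → NOK → CNY → NZD: 1 ÷ 1.73368 ÷ 0.0992853 ÷ 1.50318 ÷ 3.83813 = 1.006967
Product > 1; profitable direction is NZD → USD → NOK → CNY → NZD.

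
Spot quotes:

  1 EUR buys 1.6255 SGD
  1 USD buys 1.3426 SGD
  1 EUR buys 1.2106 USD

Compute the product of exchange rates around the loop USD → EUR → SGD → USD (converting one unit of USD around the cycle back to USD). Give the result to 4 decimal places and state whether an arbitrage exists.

Around USD → EUR → SGD → USD: 1 ÷ 1.2106 × 1.6255 ÷ 1.3426 = 1.000091
Product ≈ 1 (deviation 0.009%, within rounding noise).

1.0001 (no arbitrage)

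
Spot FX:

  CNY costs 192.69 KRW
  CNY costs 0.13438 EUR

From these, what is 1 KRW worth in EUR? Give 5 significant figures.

KRW/EUR = 0.00069739

1 KRW ÷ 192.69 = 0.00518968 CNY
0.00518968 CNY × 0.13438 = 0.00069739 EUR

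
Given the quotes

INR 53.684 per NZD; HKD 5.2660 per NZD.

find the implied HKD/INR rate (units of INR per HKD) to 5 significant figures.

HKD/INR = 10.194

1 HKD ÷ 5.2660 = 0.189897 NZD
0.189897 NZD × 53.684 = 10.1945 INR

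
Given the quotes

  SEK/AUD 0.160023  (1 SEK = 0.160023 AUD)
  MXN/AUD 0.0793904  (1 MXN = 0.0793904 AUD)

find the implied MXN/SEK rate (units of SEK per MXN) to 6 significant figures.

MXN/SEK = 0.496119

1 MXN × 0.0793904 = 0.0793904 AUD
0.0793904 AUD ÷ 0.160023 = 0.496119 SEK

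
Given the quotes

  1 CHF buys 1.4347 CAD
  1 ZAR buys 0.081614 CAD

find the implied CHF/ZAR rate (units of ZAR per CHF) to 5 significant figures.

1 CHF × 1.4347 = 1.4347 CAD
1.4347 CAD ÷ 0.081614 = 17.5791 ZAR

CHF/ZAR = 17.579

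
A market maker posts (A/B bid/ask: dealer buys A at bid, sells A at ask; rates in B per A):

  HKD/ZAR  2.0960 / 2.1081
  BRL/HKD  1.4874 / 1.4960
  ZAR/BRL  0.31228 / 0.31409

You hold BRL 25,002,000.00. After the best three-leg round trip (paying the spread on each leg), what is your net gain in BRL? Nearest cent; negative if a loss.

Best loop BRL → ZAR → HKD → BRL:
BRL 25,002,000.00 ÷ 0.31409 (buy ZAR at ask) = ZAR 79,601,388.14
ZAR 79,601,388.14 ÷ 2.1081 (buy HKD at ask) = HKD 37,759,778.06
HKD 37,759,778.06 ÷ 1.4960 (buy BRL at ask) = BRL 25,240,493.36

Net profit: BRL 238,493.36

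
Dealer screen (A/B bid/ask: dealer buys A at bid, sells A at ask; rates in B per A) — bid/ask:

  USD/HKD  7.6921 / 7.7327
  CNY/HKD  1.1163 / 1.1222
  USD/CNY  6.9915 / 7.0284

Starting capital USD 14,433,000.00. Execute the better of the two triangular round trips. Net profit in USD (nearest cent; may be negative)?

Best loop USD → CNY → HKD → USD:
USD 14,433,000.00 × 6.9915 (sell USD at bid) = CNY 100,908,319.50
CNY 100,908,319.50 × 1.1163 (sell CNY at bid) = HKD 112,643,957.06
HKD 112,643,957.06 ÷ 7.7327 (buy USD at ask) = USD 14,567,221.94

Net profit: USD 134,221.94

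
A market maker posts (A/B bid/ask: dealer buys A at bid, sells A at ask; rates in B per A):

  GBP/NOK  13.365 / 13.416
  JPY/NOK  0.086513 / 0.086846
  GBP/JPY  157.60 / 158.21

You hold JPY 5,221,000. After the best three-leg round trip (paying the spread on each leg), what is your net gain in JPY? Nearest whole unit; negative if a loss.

Net profit: JPY 85,012

Best loop JPY → NOK → GBP → JPY:
JPY 5,221,000 × 0.086513 (sell JPY at bid) = NOK 451,684.37
NOK 451,684.37 ÷ 13.416 (buy GBP at ask) = GBP 33,667.59
GBP 33,667.59 × 157.60 (sell GBP at bid) = JPY 5,306,012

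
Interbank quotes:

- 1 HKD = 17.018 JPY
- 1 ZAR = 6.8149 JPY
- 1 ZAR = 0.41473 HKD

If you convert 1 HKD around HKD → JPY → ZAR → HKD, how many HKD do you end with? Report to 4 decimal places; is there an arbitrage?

1.0357 (arbitrage exists)

Around HKD → JPY → ZAR → HKD: 1 × 17.018 ÷ 6.8149 × 0.41473 = 1.035654
Product > 1; profitable direction is HKD → JPY → ZAR → HKD.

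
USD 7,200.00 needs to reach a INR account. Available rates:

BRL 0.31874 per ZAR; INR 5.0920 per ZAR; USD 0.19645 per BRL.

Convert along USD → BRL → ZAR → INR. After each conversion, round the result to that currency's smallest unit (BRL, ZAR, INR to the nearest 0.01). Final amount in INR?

INR 585,507.34

USD 7,200.00 ÷ 0.19645 = BRL 36,650.55
BRL 36,650.55 ÷ 0.31874 = ZAR 114,985.73
ZAR 114,985.73 × 5.0920 = INR 585,507.34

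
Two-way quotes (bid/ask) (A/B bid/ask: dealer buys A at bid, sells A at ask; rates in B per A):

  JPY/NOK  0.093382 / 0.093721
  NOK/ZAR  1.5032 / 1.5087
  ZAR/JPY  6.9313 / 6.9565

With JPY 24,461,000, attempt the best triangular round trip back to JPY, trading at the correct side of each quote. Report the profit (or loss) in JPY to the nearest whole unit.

Net profit: JPY 407,158

Best loop JPY → ZAR → NOK → JPY:
JPY 24,461,000 ÷ 6.9565 (buy ZAR at ask) = ZAR 3,516,279.74
ZAR 3,516,279.74 ÷ 1.5087 (buy NOK at ask) = NOK 2,330,668.61
NOK 2,330,668.61 ÷ 0.093721 (buy JPY at ask) = JPY 24,868,158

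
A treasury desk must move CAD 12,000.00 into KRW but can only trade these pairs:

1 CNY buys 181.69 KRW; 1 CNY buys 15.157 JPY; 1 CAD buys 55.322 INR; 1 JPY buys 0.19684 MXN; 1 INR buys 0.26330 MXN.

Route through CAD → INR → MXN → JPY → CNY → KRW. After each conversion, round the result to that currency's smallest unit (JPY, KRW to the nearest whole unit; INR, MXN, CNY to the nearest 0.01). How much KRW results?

CAD 12,000.00 × 55.322 = INR 663,864.00
INR 663,864.00 × 0.26330 = MXN 174,795.39
MXN 174,795.39 ÷ 0.19684 = JPY 888,007
JPY 888,007 ÷ 15.157 = CNY 58,587.25
CNY 58,587.25 × 181.69 = KRW 10,644,717

KRW 10,644,717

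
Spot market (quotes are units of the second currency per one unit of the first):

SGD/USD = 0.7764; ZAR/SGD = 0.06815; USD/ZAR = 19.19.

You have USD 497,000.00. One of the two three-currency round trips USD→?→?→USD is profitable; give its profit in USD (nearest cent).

Profitable loop is USD → ZAR → SGD → USD:
USD 497,000.00 × 19.19 = ZAR 9,537,430.00
ZAR 9,537,430.00 × 0.06815 = SGD 649,975.85
SGD 649,975.85 × 0.7764 = USD 504,641.25
Profit = USD 504,641.25 − USD 497,000.00

Profit: USD 7,641.25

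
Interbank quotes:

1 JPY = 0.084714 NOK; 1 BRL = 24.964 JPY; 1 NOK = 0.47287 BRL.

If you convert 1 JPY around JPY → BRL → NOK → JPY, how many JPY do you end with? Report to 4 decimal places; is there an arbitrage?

Around JPY → BRL → NOK → JPY: 1 ÷ 24.964 ÷ 0.47287 ÷ 0.084714 = 0.999974
Product ≈ 1 (deviation 0.003%, within rounding noise).

1.0000 (no arbitrage)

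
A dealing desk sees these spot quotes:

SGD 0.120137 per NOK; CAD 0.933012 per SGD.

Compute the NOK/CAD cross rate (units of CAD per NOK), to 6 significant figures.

NOK/CAD = 0.112089

1 NOK × 0.120137 = 0.120137 SGD
0.120137 SGD × 0.933012 = 0.112089 CAD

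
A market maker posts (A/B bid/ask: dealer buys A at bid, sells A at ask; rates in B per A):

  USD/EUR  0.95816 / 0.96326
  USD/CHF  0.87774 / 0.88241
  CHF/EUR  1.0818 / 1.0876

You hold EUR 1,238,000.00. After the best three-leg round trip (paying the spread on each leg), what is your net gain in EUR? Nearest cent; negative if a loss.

Net result: EUR -1,998.32 (no profitable arbitrage after spreads)

Best loop EUR → CHF → USD → EUR:
EUR 1,238,000.00 ÷ 1.0876 (buy CHF at ask) = CHF 1,138,286.13
CHF 1,138,286.13 ÷ 0.88241 (buy USD at ask) = USD 1,289,974.20
USD 1,289,974.20 × 0.95816 (sell USD at bid) = EUR 1,236,001.68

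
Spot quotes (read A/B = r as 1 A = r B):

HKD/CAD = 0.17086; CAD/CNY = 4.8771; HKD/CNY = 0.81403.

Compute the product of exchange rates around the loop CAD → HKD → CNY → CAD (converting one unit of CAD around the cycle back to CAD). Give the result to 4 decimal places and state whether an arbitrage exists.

0.9769 (arbitrage exists)

Around CAD → HKD → CNY → CAD: 1 ÷ 0.17086 × 0.81403 ÷ 4.8771 = 0.976874
Product < 1; profitable direction is CAD → CNY → HKD → CAD.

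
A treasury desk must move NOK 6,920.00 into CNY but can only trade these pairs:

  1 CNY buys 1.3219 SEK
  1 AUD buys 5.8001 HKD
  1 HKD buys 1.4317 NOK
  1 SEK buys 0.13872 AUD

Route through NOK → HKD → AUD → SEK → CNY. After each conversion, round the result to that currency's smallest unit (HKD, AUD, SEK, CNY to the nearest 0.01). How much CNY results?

NOK 6,920.00 ÷ 1.4317 = HKD 4,833.41
HKD 4,833.41 ÷ 5.8001 = AUD 833.33
AUD 833.33 ÷ 0.13872 = SEK 6,007.28
SEK 6,007.28 ÷ 1.3219 = CNY 4,544.43

CNY 4,544.43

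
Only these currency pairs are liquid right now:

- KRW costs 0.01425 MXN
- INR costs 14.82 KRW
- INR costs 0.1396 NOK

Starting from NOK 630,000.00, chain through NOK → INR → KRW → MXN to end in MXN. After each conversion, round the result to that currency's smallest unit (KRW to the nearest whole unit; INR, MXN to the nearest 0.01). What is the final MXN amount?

NOK 630,000.00 ÷ 0.1396 = INR 4,512,893.98
INR 4,512,893.98 × 14.82 = KRW 66,881,089
KRW 66,881,089 × 0.01425 = MXN 953,055.52

MXN 953,055.52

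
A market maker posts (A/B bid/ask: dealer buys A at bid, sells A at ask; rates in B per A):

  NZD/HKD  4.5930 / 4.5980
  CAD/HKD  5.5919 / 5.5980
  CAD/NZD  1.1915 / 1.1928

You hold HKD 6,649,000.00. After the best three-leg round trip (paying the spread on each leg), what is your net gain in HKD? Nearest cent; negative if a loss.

Net profit: HKD 130,210.70

Best loop HKD → NZD → CAD → HKD:
HKD 6,649,000.00 ÷ 4.5980 (buy NZD at ask) = NZD 1,446,063.51
NZD 1,446,063.51 ÷ 1.1928 (buy CAD at ask) = CAD 1,212,326.88
CAD 1,212,326.88 × 5.5919 (sell CAD at bid) = HKD 6,779,210.70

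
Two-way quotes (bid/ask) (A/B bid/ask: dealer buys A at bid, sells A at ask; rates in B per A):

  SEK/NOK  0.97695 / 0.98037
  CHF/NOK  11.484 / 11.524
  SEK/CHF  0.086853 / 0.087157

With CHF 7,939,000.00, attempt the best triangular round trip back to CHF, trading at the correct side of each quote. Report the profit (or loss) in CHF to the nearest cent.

Best loop CHF → NOK → SEK → CHF:
CHF 7,939,000.00 × 11.484 (sell CHF at bid) = NOK 91,171,476.00
NOK 91,171,476.00 ÷ 0.98037 (buy SEK at ask) = SEK 92,997,007.25
SEK 92,997,007.25 × 0.086853 (sell SEK at bid) = CHF 8,077,069.07

Net profit: CHF 138,069.07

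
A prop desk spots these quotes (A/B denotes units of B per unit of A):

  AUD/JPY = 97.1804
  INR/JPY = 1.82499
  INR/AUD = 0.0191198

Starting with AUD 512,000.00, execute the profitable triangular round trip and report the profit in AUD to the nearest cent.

Profit: AUD 9,280.52

Profitable loop is AUD → JPY → INR → AUD:
AUD 512,000.00 × 97.1804 = JPY 49,756,365
JPY 49,756,365 ÷ 1.82499 = INR 27,263,910.93
INR 27,263,910.93 × 0.0191198 = AUD 521,280.52
Profit = AUD 521,280.52 − AUD 512,000.00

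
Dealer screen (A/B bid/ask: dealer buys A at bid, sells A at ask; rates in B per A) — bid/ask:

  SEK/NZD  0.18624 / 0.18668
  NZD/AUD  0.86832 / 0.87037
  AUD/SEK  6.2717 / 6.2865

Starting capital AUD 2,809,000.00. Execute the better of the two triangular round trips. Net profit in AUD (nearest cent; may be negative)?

Net profit: AUD 39,982.51

Best loop AUD → SEK → NZD → AUD:
AUD 2,809,000.00 × 6.2717 (sell AUD at bid) = SEK 17,617,205.30
SEK 17,617,205.30 × 0.18624 (sell SEK at bid) = NZD 3,281,028.32
NZD 3,281,028.32 × 0.86832 (sell NZD at bid) = AUD 2,848,982.51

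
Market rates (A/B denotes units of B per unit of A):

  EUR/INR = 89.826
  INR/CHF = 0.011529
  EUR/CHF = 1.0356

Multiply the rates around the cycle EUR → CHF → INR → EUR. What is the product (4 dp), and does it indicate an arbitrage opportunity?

Around EUR → CHF → INR → EUR: 1 × 1.0356 ÷ 0.011529 ÷ 89.826 = 0.999996
Product ≈ 1 (deviation 0.000%, within rounding noise).

1.0000 (no arbitrage)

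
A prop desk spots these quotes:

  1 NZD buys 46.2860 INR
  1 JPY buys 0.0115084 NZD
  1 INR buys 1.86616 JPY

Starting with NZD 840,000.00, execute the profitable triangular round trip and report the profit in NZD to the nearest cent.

Profit: NZD 5,017.71

Profitable loop is NZD → JPY → INR → NZD:
NZD 840,000.00 ÷ 0.0115084 = JPY 72,990,164
JPY 72,990,164 ÷ 1.86616 = INR 39,112,489.66
INR 39,112,489.66 ÷ 46.2860 = NZD 845,017.71
Profit = NZD 845,017.71 − NZD 840,000.00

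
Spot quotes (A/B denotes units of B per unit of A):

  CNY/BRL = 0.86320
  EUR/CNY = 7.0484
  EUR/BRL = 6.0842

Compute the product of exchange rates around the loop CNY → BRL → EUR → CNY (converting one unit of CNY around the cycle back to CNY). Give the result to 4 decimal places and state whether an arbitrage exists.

1.0000 (no arbitrage)

Around CNY → BRL → EUR → CNY: 1 × 0.86320 ÷ 6.0842 × 7.0484 = 0.999997
Product ≈ 1 (deviation 0.000%, within rounding noise).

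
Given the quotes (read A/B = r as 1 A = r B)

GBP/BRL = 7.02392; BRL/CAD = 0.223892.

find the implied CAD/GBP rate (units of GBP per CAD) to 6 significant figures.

1 CAD ÷ 0.223892 = 4.46644 BRL
4.46644 BRL ÷ 7.02392 = 0.63589 GBP

CAD/GBP = 0.635890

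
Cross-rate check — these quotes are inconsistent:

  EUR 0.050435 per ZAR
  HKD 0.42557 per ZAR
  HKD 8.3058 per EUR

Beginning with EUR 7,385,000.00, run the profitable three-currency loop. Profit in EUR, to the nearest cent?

Profit: EUR 117,534.66

Profitable loop is EUR → ZAR → HKD → EUR:
EUR 7,385,000.00 ÷ 0.050435 = ZAR 146,426,092.99
ZAR 146,426,092.99 × 0.42557 = HKD 62,314,552.39
HKD 62,314,552.39 ÷ 8.3058 = EUR 7,502,534.66
Profit = EUR 7,502,534.66 − EUR 7,385,000.00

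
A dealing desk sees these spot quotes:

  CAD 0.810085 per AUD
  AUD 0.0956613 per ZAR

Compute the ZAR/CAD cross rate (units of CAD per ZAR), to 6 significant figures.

1 ZAR × 0.0956613 = 0.0956613 AUD
0.0956613 AUD × 0.810085 = 0.0774938 CAD

ZAR/CAD = 0.0774938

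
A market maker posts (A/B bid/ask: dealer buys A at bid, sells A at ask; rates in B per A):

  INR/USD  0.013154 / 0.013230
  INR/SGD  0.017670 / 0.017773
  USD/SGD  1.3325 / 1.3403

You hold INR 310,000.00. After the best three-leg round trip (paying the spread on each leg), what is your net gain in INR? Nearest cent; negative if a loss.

Net result: INR -1,086.86 (no profitable arbitrage after spreads)

Best loop INR → SGD → USD → INR:
INR 310,000.00 × 0.017670 (sell INR at bid) = SGD 5,477.70
SGD 5,477.70 ÷ 1.3403 (buy USD at ask) = USD 4,086.92
USD 4,086.92 ÷ 0.013230 (buy INR at ask) = INR 308,913.14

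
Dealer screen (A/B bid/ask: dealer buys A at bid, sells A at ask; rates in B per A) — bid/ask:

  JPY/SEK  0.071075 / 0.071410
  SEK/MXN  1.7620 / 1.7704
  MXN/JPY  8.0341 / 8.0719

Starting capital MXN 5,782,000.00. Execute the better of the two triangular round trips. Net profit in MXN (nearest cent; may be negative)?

Net profit: MXN 35,522.78

Best loop MXN → JPY → SEK → MXN:
MXN 5,782,000.00 × 8.0341 (sell MXN at bid) = JPY 46,453,166
JPY 46,453,166 × 0.071075 (sell JPY at bid) = SEK 3,301,658.79
SEK 3,301,658.79 × 1.7620 (sell SEK at bid) = MXN 5,817,522.78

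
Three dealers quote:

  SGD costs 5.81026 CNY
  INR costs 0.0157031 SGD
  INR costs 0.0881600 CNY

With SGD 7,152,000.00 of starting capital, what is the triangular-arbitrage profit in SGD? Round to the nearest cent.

Profitable loop is SGD → CNY → INR → SGD:
SGD 7,152,000.00 × 5.81026 = CNY 41,554,979.52
CNY 41,554,979.52 ÷ 0.0881600 = INR 471,358,660.62
INR 471,358,660.62 × 0.0157031 = SGD 7,401,792.18
Profit = SGD 7,401,792.18 − SGD 7,152,000.00

Profit: SGD 249,792.18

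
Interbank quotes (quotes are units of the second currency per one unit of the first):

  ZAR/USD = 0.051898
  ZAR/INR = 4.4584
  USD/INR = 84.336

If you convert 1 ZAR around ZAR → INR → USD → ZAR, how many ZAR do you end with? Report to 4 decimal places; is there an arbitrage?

1.0186 (arbitrage exists)

Around ZAR → INR → USD → ZAR: 1 × 4.4584 ÷ 84.336 ÷ 0.051898 = 1.018628
Product > 1; profitable direction is ZAR → INR → USD → ZAR.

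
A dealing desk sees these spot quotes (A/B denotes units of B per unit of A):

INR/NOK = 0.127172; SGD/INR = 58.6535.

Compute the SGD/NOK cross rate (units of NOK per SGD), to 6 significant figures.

1 SGD × 58.6535 = 58.6535 INR
58.6535 INR × 0.127172 = 7.45908 NOK

SGD/NOK = 7.45908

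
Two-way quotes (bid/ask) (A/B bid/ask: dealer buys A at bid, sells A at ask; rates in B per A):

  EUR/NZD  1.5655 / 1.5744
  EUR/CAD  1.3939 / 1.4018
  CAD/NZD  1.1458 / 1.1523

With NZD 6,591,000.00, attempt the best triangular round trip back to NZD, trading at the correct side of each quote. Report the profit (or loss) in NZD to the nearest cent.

Net profit: NZD 95,158.48

Best loop NZD → EUR → CAD → NZD:
NZD 6,591,000.00 ÷ 1.5744 (buy EUR at ask) = EUR 4,186,356.71
EUR 4,186,356.71 × 1.3939 (sell EUR at bid) = CAD 5,835,362.61
CAD 5,835,362.61 × 1.1458 (sell CAD at bid) = NZD 6,686,158.48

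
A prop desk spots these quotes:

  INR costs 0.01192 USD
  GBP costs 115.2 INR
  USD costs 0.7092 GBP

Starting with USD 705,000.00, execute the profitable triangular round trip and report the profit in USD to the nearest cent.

Profit: USD 18,921.80

Profitable loop is USD → INR → GBP → USD:
USD 705,000.00 ÷ 0.01192 = INR 59,144,295.30
INR 59,144,295.30 ÷ 115.2 = GBP 513,405.34
GBP 513,405.34 ÷ 0.7092 = USD 723,921.80
Profit = USD 723,921.80 − USD 705,000.00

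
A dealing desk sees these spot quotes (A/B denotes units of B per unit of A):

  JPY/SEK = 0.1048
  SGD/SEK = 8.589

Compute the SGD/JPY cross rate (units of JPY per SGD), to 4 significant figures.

1 SGD × 8.589 = 8.589 SEK
8.589 SEK ÷ 0.1048 = 81.9561 JPY

SGD/JPY = 81.96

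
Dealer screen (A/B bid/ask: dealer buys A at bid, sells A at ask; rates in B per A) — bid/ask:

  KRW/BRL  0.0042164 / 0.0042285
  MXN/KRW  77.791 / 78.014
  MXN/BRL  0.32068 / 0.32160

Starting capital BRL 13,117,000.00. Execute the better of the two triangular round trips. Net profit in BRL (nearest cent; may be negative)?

Net profit: BRL 260,952.13

Best loop BRL → MXN → KRW → BRL:
BRL 13,117,000.00 ÷ 0.32160 (buy MXN at ask) = MXN 40,786,691.54
MXN 40,786,691.54 × 77.791 (sell MXN at bid) = KRW 3,172,837,522
KRW 3,172,837,522 × 0.0042164 (sell KRW at bid) = BRL 13,377,952.13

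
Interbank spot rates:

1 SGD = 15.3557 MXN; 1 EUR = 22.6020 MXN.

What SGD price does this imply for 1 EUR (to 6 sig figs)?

1 EUR × 22.6020 = 22.602 MXN
22.602 MXN ÷ 15.3557 = 1.4719 SGD

EUR/SGD = 1.47190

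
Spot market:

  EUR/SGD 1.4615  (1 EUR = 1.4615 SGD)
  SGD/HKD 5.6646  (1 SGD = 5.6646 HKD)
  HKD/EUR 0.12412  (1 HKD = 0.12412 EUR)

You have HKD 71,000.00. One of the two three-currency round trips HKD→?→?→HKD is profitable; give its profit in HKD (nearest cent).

Profit: HKD 1,957.20

Profitable loop is HKD → EUR → SGD → HKD:
HKD 71,000.00 × 0.12412 = EUR 8,812.52
EUR 8,812.52 × 1.4615 = SGD 12,879.50
SGD 12,879.50 × 5.6646 = HKD 72,957.20
Profit = HKD 72,957.20 − HKD 71,000.00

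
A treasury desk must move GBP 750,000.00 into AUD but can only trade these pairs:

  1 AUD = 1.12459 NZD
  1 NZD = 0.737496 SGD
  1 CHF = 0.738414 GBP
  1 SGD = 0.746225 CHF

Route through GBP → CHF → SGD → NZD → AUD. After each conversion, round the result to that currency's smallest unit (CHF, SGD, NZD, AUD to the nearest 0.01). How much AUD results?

GBP 750,000.00 ÷ 0.738414 = CHF 1,015,690.39
CHF 1,015,690.39 ÷ 0.746225 = SGD 1,361,104.75
SGD 1,361,104.75 ÷ 0.737496 = NZD 1,845,575.77
NZD 1,845,575.77 ÷ 1.12459 = AUD 1,641,109.89

AUD 1,641,109.89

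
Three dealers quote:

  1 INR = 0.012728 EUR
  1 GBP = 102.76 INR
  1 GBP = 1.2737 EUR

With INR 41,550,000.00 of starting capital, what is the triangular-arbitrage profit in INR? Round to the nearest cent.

Profit: INR 1,116,610.34

Profitable loop is INR → EUR → GBP → INR:
INR 41,550,000.00 × 0.012728 = EUR 528,848.40
EUR 528,848.40 ÷ 1.2737 = GBP 415,206.41
GBP 415,206.41 × 102.76 = INR 42,666,610.34
Profit = INR 42,666,610.34 − INR 41,550,000.00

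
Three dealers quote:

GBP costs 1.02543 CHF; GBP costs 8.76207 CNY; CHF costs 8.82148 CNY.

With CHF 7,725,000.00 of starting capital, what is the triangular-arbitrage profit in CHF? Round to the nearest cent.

Profit: CHF 250,157.02

Profitable loop is CHF → CNY → GBP → CHF:
CHF 7,725,000.00 × 8.82148 = CNY 68,145,933.00
CNY 68,145,933.00 ÷ 8.76207 = GBP 7,777,378.29
GBP 7,777,378.29 × 1.02543 = CHF 7,975,157.02
Profit = CHF 7,975,157.02 − CHF 7,725,000.00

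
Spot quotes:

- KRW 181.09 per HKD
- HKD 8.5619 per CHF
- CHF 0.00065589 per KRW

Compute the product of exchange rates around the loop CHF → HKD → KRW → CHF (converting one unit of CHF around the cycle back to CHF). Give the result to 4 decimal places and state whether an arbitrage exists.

1.0169 (arbitrage exists)

Around CHF → HKD → KRW → CHF: 1 × 8.5619 × 181.09 × 0.00065589 = 1.016941
Product > 1; profitable direction is CHF → HKD → KRW → CHF.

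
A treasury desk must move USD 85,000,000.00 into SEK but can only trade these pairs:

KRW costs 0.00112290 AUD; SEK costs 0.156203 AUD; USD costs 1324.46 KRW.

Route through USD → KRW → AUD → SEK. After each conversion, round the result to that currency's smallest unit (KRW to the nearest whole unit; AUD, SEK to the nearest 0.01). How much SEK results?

SEK 809,299,894.30

USD 85,000,000.00 × 1324.46 = KRW 112,579,100,000
KRW 112,579,100,000 × 0.00112290 = AUD 126,415,071.39
AUD 126,415,071.39 ÷ 0.156203 = SEK 809,299,894.30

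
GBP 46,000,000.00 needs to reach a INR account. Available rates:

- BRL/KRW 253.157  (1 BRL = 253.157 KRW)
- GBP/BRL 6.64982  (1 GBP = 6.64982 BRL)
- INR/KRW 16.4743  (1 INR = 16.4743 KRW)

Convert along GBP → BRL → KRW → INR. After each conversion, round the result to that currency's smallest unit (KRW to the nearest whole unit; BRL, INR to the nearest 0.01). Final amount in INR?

INR 4,700,571,809.42

GBP 46,000,000.00 × 6.64982 = BRL 305,891,720.00
BRL 305,891,720.00 × 253.157 = KRW 77,438,630,160
KRW 77,438,630,160 ÷ 16.4743 = INR 4,700,571,809.42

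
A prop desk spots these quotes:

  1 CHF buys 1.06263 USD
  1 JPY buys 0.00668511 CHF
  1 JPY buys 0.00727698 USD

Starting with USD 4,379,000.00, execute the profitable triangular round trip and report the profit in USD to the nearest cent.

Profitable loop is USD → CHF → JPY → USD:
USD 4,379,000.00 ÷ 1.06263 = CHF 4,120,907.56
CHF 4,120,907.56 ÷ 0.00668511 = JPY 616,430,778
JPY 616,430,778 × 0.00727698 = USD 4,485,754.44
Profit = USD 4,485,754.44 − USD 4,379,000.00

Profit: USD 106,754.44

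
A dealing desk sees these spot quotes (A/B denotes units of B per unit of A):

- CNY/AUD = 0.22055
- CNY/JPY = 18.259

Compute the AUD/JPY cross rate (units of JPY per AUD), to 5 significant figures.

AUD/JPY = 82.788

1 AUD ÷ 0.22055 = 4.53412 CNY
4.53412 CNY × 18.259 = 82.7885 JPY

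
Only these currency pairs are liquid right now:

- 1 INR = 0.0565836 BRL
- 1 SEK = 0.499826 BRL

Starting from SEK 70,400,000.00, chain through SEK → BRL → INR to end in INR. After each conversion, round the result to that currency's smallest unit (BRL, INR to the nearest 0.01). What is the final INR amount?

INR 621,871,892.21

SEK 70,400,000.00 × 0.499826 = BRL 35,187,750.40
BRL 35,187,750.40 ÷ 0.0565836 = INR 621,871,892.21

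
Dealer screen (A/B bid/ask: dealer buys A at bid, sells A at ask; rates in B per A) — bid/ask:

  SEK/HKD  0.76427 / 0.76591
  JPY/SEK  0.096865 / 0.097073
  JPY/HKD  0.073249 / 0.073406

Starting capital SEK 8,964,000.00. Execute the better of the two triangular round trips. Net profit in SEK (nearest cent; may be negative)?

Net profit: SEK 76,323.75

Best loop SEK → HKD → JPY → SEK:
SEK 8,964,000.00 × 0.76427 (sell SEK at bid) = HKD 6,850,916.28
HKD 6,850,916.28 ÷ 0.073406 (buy JPY at ask) = JPY 93,329,105
JPY 93,329,105 × 0.096865 (sell JPY at bid) = SEK 9,040,323.75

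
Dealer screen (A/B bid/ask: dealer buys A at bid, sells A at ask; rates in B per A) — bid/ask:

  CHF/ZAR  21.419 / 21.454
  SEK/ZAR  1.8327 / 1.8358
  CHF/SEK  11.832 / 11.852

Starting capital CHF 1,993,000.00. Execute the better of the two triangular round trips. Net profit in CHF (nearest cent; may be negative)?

Net profit: CHF 21,413.22

Best loop CHF → SEK → ZAR → CHF:
CHF 1,993,000.00 × 11.832 (sell CHF at bid) = SEK 23,581,176.00
SEK 23,581,176.00 × 1.8327 (sell SEK at bid) = ZAR 43,217,221.26
ZAR 43,217,221.26 ÷ 21.454 (buy CHF at ask) = CHF 2,014,413.22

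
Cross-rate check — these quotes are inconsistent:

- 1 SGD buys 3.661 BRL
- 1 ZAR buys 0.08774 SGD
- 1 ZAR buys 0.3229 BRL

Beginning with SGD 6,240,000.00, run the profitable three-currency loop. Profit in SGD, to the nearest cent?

Profit: SGD 32,710.95

Profitable loop is SGD → ZAR → BRL → SGD:
SGD 6,240,000.00 ÷ 0.08774 = ZAR 71,119,215.87
ZAR 71,119,215.87 × 0.3229 = BRL 22,964,394.80
BRL 22,964,394.80 ÷ 3.661 = SGD 6,272,710.95
Profit = SGD 6,272,710.95 − SGD 6,240,000.00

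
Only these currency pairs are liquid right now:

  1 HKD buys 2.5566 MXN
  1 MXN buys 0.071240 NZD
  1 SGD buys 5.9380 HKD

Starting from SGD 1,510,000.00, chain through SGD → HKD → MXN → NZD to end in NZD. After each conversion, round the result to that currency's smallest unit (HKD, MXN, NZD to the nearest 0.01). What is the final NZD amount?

SGD 1,510,000.00 × 5.9380 = HKD 8,966,380.00
HKD 8,966,380.00 × 2.5566 = MXN 22,923,447.11
MXN 22,923,447.11 × 0.071240 = NZD 1,633,066.37

NZD 1,633,066.37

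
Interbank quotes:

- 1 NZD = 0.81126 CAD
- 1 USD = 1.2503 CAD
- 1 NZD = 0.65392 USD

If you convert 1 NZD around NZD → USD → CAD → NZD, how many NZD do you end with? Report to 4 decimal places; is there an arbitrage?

Around NZD → USD → CAD → NZD: 1 × 0.65392 × 1.2503 ÷ 0.81126 = 1.007810
Product > 1; profitable direction is NZD → USD → CAD → NZD.

1.0078 (arbitrage exists)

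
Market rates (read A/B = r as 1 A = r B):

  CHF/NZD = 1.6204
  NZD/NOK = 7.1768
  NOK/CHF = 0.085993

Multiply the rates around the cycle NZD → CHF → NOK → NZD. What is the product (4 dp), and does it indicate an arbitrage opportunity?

1.0000 (no arbitrage)

Around NZD → CHF → NOK → NZD: 1 ÷ 1.6204 ÷ 0.085993 ÷ 7.1768 = 0.999963
Product ≈ 1 (deviation 0.004%, within rounding noise).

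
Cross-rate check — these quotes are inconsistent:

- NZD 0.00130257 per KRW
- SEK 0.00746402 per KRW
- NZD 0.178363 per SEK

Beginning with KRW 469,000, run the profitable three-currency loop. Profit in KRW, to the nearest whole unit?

Profitable loop is KRW → SEK → NZD → KRW:
KRW 469,000 × 0.00746402 = SEK 3,500.63
SEK 3,500.63 × 0.178363 = NZD 624.38
NZD 624.38 ÷ 0.00130257 = KRW 479,346
Profit = KRW 479,346 − KRW 469,000

Profit: KRW 10,346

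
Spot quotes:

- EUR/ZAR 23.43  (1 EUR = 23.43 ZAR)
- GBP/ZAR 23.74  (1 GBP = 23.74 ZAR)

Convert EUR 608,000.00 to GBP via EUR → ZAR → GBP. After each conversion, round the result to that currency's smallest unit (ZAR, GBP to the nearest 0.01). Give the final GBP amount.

EUR 608,000.00 × 23.43 = ZAR 14,245,440.00
ZAR 14,245,440.00 ÷ 23.74 = GBP 600,060.66

GBP 600,060.66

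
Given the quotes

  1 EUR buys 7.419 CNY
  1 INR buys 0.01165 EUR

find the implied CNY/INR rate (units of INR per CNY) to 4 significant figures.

CNY/INR = 11.57

1 CNY ÷ 7.419 = 0.134789 EUR
0.134789 EUR ÷ 0.01165 = 11.5699 INR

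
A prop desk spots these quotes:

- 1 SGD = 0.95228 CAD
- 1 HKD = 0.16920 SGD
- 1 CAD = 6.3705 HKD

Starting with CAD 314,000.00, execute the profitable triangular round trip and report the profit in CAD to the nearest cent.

Profitable loop is CAD → HKD → SGD → CAD:
CAD 314,000.00 × 6.3705 = HKD 2,000,337.00
HKD 2,000,337.00 × 0.16920 = SGD 338,457.02
SGD 338,457.02 × 0.95228 = CAD 322,305.85
Profit = CAD 322,305.85 − CAD 314,000.00

Profit: CAD 8,305.85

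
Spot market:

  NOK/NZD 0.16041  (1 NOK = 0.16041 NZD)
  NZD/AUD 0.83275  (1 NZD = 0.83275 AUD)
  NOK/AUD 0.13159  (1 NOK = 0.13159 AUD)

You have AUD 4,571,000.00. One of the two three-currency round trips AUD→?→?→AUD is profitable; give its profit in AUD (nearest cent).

Profitable loop is AUD → NOK → NZD → AUD:
AUD 4,571,000.00 ÷ 0.13159 = NOK 34,736,682.12
NOK 34,736,682.12 × 0.16041 = NZD 5,572,111.18
NZD 5,572,111.18 × 0.83275 = AUD 4,640,175.58
Profit = AUD 4,640,175.58 − AUD 4,571,000.00

Profit: AUD 69,175.58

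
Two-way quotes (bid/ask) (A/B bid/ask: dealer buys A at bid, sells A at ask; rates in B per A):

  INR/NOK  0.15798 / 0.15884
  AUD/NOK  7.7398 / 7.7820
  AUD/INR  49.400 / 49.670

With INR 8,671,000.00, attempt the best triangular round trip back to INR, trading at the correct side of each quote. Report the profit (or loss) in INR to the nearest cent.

Net profit: INR 24,749.45

Best loop INR → NOK → AUD → INR:
INR 8,671,000.00 × 0.15798 (sell INR at bid) = NOK 1,369,844.58
NOK 1,369,844.58 ÷ 7.7820 (buy AUD at ask) = AUD 176,027.32
AUD 176,027.32 × 49.400 (sell AUD at bid) = INR 8,695,749.45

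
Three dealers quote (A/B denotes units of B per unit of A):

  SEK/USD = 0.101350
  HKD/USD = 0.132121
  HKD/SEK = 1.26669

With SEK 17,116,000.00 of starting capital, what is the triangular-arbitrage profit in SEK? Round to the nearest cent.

Profitable loop is SEK → HKD → USD → SEK:
SEK 17,116,000.00 ÷ 1.26669 = HKD 13,512,382.67
HKD 13,512,382.67 × 0.132121 = USD 1,785,269.51
USD 1,785,269.51 ÷ 0.101350 = SEK 17,614,894.03
Profit = SEK 17,614,894.03 − SEK 17,116,000.00

Profit: SEK 498,894.03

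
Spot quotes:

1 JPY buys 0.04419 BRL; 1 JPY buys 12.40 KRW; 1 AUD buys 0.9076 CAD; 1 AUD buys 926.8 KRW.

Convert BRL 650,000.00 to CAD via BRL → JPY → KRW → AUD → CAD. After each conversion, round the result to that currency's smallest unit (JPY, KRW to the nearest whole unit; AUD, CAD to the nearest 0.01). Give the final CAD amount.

CAD 178,615.64

BRL 650,000.00 ÷ 0.04419 = JPY 14,709,210
JPY 14,709,210 × 12.40 = KRW 182,394,204
KRW 182,394,204 ÷ 926.8 = AUD 196,799.96
AUD 196,799.96 × 0.9076 = CAD 178,615.64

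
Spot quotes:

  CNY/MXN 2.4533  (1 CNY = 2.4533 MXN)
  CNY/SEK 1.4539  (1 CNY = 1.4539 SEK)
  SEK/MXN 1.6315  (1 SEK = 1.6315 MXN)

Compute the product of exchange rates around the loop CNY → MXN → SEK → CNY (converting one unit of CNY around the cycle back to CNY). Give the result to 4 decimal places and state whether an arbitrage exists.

1.0343 (arbitrage exists)

Around CNY → MXN → SEK → CNY: 1 × 2.4533 ÷ 1.6315 ÷ 1.4539 = 1.034258
Product > 1; profitable direction is CNY → MXN → SEK → CNY.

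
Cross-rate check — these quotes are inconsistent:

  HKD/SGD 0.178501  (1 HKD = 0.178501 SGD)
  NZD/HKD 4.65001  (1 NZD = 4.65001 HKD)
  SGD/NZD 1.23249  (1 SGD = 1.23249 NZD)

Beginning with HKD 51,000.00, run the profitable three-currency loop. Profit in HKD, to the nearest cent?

Profitable loop is HKD → SGD → NZD → HKD:
HKD 51,000.00 × 0.178501 = SGD 9,103.55
SGD 9,103.55 × 1.23249 = NZD 11,220.04
NZD 11,220.04 × 4.65001 = HKD 52,173.28
Profit = HKD 52,173.28 − HKD 51,000.00

Profit: HKD 1,173.28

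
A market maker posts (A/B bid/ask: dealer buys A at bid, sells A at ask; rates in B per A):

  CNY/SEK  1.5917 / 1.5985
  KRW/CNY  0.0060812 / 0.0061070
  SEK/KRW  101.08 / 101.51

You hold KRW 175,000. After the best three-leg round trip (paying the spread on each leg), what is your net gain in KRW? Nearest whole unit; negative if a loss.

Net profit: KRW 1,599

Best loop KRW → SEK → CNY → KRW:
KRW 175,000 ÷ 101.51 (buy SEK at ask) = SEK 1,723.97
SEK 1,723.97 ÷ 1.5985 (buy CNY at ask) = CNY 1,078.49
CNY 1,078.49 ÷ 0.0061070 (buy KRW at ask) = KRW 176,599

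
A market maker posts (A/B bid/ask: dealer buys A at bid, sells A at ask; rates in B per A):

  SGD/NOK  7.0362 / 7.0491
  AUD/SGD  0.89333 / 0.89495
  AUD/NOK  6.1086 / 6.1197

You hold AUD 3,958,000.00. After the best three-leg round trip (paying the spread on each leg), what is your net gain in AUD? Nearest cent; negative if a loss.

Best loop AUD → SGD → NOK → AUD:
AUD 3,958,000.00 × 0.89333 (sell AUD at bid) = SGD 3,535,800.14
SGD 3,535,800.14 × 7.0362 (sell SGD at bid) = NOK 24,878,596.95
NOK 24,878,596.95 ÷ 6.1197 (buy AUD at ask) = AUD 4,065,329.50

Net profit: AUD 107,329.50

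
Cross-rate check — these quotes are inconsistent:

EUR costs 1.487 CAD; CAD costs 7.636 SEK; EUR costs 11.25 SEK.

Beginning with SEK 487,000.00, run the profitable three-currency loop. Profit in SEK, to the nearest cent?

Profitable loop is SEK → EUR → CAD → SEK:
SEK 487,000.00 ÷ 11.25 = EUR 43,288.89
EUR 43,288.89 × 1.487 = CAD 64,370.58
CAD 64,370.58 × 7.636 = SEK 491,533.73
Profit = SEK 491,533.73 − SEK 487,000.00

Profit: SEK 4,533.73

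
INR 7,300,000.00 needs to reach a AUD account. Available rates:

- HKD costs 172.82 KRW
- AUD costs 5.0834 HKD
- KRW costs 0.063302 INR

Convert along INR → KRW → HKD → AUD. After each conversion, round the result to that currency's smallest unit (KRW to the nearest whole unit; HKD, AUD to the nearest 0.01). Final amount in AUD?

INR 7,300,000.00 ÷ 0.063302 = KRW 115,320,211
KRW 115,320,211 ÷ 172.82 = HKD 667,285.10
HKD 667,285.10 ÷ 5.0834 = AUD 131,267.48

AUD 131,267.48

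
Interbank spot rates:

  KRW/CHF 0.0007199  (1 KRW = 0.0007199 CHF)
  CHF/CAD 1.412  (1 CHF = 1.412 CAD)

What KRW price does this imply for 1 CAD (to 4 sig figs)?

CAD/KRW = 983.8

1 CAD ÷ 1.412 = 0.708215 CHF
0.708215 CHF ÷ 0.0007199 = 983.769 KRW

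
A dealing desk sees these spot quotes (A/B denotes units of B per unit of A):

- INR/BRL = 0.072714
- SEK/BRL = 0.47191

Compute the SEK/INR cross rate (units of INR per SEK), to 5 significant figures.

SEK/INR = 6.4899

1 SEK × 0.47191 = 0.47191 BRL
0.47191 BRL ÷ 0.072714 = 6.48995 INR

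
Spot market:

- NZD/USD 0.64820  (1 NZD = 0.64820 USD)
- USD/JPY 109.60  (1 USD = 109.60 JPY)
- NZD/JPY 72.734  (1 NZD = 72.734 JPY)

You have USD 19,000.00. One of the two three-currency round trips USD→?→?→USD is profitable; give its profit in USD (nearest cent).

Profit: USD 452.32

Profitable loop is USD → NZD → JPY → USD:
USD 19,000.00 ÷ 0.64820 = NZD 29,311.94
NZD 29,311.94 × 72.734 = JPY 2,131,975
JPY 2,131,975 ÷ 109.60 = USD 19,452.32
Profit = USD 19,452.32 − USD 19,000.00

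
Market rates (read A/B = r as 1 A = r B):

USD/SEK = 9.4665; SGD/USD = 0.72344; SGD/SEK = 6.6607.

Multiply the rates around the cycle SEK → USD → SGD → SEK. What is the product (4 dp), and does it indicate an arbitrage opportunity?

0.9726 (arbitrage exists)

Around SEK → USD → SGD → SEK: 1 ÷ 9.4665 ÷ 0.72344 × 6.6607 = 0.972586
Product < 1; profitable direction is SEK → SGD → USD → SEK.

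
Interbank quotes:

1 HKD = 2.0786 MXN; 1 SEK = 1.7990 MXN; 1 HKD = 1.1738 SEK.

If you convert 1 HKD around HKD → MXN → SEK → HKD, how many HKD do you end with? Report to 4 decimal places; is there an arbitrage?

0.9843 (arbitrage exists)

Around HKD → MXN → SEK → HKD: 1 × 2.0786 ÷ 1.7990 ÷ 1.1738 = 0.984341
Product < 1; profitable direction is HKD → SEK → MXN → HKD.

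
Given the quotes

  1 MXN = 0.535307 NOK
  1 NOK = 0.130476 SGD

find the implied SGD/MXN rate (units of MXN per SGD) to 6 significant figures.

SGD/MXN = 14.3175

1 SGD ÷ 0.130476 = 7.66424 NOK
7.66424 NOK ÷ 0.535307 = 14.3175 MXN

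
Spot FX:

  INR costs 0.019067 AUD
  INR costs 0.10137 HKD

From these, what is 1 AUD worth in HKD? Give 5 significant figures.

1 AUD ÷ 0.019067 = 52.4466 INR
52.4466 INR × 0.10137 = 5.31652 HKD

AUD/HKD = 5.3165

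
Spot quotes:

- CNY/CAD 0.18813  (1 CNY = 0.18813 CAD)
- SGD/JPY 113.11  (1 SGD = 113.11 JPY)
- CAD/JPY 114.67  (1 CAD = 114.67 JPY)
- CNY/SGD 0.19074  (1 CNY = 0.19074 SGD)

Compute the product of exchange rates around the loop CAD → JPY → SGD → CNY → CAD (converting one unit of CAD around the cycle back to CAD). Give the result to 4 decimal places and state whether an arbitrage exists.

Around CAD → JPY → SGD → CNY → CAD: 1 × 114.67 ÷ 113.11 ÷ 0.19074 × 0.18813 = 0.999920
Product ≈ 1 (deviation 0.008%, within rounding noise).

0.9999 (no arbitrage)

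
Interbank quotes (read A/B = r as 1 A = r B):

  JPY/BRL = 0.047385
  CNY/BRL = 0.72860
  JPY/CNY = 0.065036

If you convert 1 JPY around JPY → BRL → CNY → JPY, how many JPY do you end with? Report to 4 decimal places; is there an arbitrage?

1.0000 (no arbitrage)

Around JPY → BRL → CNY → JPY: 1 × 0.047385 ÷ 0.72860 ÷ 0.065036 = 0.999995
Product ≈ 1 (deviation 0.000%, within rounding noise).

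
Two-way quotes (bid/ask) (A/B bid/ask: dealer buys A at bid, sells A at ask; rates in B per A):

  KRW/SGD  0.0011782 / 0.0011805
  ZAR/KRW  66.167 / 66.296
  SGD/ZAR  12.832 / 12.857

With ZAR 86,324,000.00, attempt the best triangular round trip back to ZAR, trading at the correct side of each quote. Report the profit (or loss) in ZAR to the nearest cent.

Best loop ZAR → KRW → SGD → ZAR:
ZAR 86,324,000.00 × 66.167 (sell ZAR at bid) = KRW 5,711,800,108
KRW 5,711,800,108 × 0.0011782 (sell KRW at bid) = SGD 6,729,642.89
SGD 6,729,642.89 × 12.832 (sell SGD at bid) = ZAR 86,354,777.53

Net profit: ZAR 30,777.53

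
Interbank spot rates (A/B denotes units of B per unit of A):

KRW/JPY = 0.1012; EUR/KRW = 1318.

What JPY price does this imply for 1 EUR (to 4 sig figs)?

EUR/JPY = 133.4

1 EUR × 1318 = 1318 KRW
1318 KRW × 0.1012 = 133.382 JPY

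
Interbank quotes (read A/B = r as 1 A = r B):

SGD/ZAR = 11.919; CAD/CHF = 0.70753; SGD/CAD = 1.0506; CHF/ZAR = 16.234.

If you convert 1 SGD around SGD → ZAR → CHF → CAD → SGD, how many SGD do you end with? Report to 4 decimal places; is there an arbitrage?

Around SGD → ZAR → CHF → CAD → SGD: 1 × 11.919 ÷ 16.234 ÷ 0.70753 ÷ 1.0506 = 0.987716
Product < 1; profitable direction is SGD → CAD → CHF → ZAR → SGD.

0.9877 (arbitrage exists)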